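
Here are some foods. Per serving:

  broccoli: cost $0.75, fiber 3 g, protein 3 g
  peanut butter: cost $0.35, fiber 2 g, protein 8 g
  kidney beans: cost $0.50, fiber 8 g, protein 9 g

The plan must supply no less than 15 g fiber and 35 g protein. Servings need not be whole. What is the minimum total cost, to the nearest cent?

$1.65

At the optimum either one food covers both requirements or two foods hit both targets exactly; no other combination can be cheaper.
broccoli only: max(15/3, 35/3) = 11.67 servings → $8.75.
peanut butter only: max(15/2, 35/8) = 7.5 servings → $2.62.
kidney beans only: max(15/8, 35/9) = 3.889 servings → $1.94.
broccoli + peanut butter with both tight: 2.778 servings and 3.333 servings → $3.25.
broccoli + kidney beans: intersection lies outside the first quadrant.
peanut butter + kidney beans with both tight: 3.152 servings and 1.087 servings → $1.65.
Cheapest feasible corner: $1.65.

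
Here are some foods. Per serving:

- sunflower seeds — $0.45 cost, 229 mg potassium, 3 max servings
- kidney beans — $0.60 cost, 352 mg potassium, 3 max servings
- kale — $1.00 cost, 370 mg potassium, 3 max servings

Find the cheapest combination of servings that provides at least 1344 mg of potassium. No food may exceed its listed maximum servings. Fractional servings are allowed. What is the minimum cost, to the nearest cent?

$2.37

Cost per mg of potassium: kidney beans $0.0017, sunflower seeds $0.0020, kale $0.0027.
Take 3 servings of kidney beans: +1056.0 mg potassium for $1.80 (total $1.80, still need 288.0 mg).
Take 1.258 servings of sunflower seeds: +288.0 mg potassium for $0.57 (total $2.37, still need 0.0 mg).
Greedy by cheapest-per-mg is optimal for a single linear constraint, so the minimum cost is $2.37.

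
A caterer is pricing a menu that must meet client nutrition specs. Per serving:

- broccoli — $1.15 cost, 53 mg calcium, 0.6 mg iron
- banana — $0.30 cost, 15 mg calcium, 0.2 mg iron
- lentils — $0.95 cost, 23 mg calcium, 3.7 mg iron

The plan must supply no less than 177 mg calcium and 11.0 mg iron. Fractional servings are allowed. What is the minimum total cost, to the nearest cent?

$4.79

The cheapest plan sits at a corner of the feasible region — with two constraints it uses at most two foods.
broccoli only: max(177/53, 11.0/0.6) = 18.33 servings → $21.08.
banana only: max(177/15, 11.0/0.2) = 55 servings → $16.50.
lentils only: max(177/23, 11.0/3.7) = 7.696 servings → $7.31.
broccoli + banana: the both-tight solution has a negative serving — not a feasible corner.
broccoli + lentils with both tight: 2.205 servings and 2.615 servings → $5.02.
banana + lentils with both tight: 7.896 servings and 2.546 servings → $4.79.
Cheapest feasible corner: $4.79.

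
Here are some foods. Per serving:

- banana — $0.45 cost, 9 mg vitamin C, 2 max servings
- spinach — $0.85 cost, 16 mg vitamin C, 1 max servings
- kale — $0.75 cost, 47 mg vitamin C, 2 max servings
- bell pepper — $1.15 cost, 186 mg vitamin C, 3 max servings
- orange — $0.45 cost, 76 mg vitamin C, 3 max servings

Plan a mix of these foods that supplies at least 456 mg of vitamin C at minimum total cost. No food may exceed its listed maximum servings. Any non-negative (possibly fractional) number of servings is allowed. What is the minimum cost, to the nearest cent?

Cost per mg of vitamin C: orange $0.0059, bell pepper $0.0062, kale $0.0160, banana $0.0500, spinach $0.0531.
Take 3 servings of orange: +228.0 mg vitamin C for $1.35 (total $1.35, still need 228.0 mg).
Take 1.226 servings of bell pepper: +228.0 mg vitamin C for $1.41 (total $2.76, still need 0.0 mg).
Greedy by cheapest-per-mg is optimal for a single linear constraint, so the minimum cost is $2.76.

$2.76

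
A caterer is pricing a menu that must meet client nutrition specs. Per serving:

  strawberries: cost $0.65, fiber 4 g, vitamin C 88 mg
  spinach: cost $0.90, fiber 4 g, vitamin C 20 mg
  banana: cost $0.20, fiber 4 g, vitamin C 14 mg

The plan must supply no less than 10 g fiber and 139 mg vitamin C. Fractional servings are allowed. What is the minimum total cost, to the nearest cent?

A basic optimal solution has at most two foods positive. Try each food alone and each pair with both targets met exactly.
strawberries only: max(10/4, 139/88) = 2.5 servings → $1.62.
spinach only: max(10/4, 139/20) = 6.95 servings → $6.25.
banana only: max(10/4, 139/14) = 9.929 servings → $1.99.
strawberries + spinach with both tight: 1.309 servings and 1.191 servings → $1.92.
strawberries + banana with both tight: 1.405 servings and 1.095 servings → $1.13.
spinach + banana: the both-tight solution has a negative serving — not a feasible corner.
So the least-cost plan costs $1.13.

$1.13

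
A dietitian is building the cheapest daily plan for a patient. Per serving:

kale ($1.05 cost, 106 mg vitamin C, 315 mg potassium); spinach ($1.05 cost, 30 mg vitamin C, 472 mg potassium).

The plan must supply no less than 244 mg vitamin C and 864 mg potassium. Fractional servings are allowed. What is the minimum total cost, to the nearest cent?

Compare the cost at each extreme point of the feasible region.
kale only: max(244/106, 864/315) = 2.743 servings → $2.88.
spinach only: max(244/30, 864/472) = 8.133 servings → $8.54.
kale + spinach with both tight: 2.199 servings and 0.3628 servings → $2.69.
So the least-cost plan costs $2.69.

$2.69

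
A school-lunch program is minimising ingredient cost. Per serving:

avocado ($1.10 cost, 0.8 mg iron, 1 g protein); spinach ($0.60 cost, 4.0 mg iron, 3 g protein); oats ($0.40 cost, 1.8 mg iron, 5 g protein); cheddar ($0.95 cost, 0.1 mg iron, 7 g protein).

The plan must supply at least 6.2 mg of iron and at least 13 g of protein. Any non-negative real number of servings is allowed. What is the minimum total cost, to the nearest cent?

A basic optimal solution has at most two foods positive. Try each food alone and each pair with both targets met exactly.
avocado only: max(6.2/0.8, 13/1) = 13 servings → $14.30.
spinach only: max(6.2/4.0, 13/3) = 4.333 servings → $2.60.
oats only: max(6.2/1.8, 13/5) = 3.444 servings → $1.38.
cheddar only: max(6.2/0.1, 13/7) = 62 servings → $58.90.
avocado + spinach: intersection lies outside the first quadrant.
avocado + oats with both tight: 3.455 servings and 1.909 servings → $4.56.
avocado + cheddar with both tight: 7.655 servings and 0.7636 servings → $9.15.
spinach + oats with both tight: 0.5205 servings and 2.288 servings → $1.23.
spinach + cheddar with both tight: 1.52 servings and 1.206 servings → $2.06.
oats + cheddar: intersection lies outside the first quadrant.
Cheapest feasible corner: $1.23.

$1.23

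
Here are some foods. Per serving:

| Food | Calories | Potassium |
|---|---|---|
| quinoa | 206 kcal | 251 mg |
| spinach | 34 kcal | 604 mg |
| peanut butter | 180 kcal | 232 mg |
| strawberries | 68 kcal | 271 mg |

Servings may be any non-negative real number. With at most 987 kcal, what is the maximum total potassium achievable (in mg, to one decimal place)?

17533.8 mg

Potassium per kcal: spinach 17.76, strawberries 3.985, peanut butter 1.289, quinoa 1.218.
With no serving limits, spend the whole calories allowance on spinach: 987 kcal / 34 kcal × 604 mg = 17533.8 mg.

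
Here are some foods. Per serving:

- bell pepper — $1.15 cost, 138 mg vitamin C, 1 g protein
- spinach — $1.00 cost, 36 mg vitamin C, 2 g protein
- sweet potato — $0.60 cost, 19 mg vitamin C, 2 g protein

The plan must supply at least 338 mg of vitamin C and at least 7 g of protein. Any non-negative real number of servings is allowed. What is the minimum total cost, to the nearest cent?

This is a tiny linear program; its minimum lies at a vertex of the feasible set. List the vertices and price them.
bell pepper only: max(338/138, 7/1) = 7 servings → $8.05.
spinach only: max(338/36, 7/2) = 9.389 servings → $9.39.
sweet potato only: max(338/19, 7/2) = 17.79 servings → $10.67.
bell pepper + spinach with both tight: 1.767 servings and 2.617 servings → $4.65.
bell pepper + sweet potato with both tight: 2.113 servings and 2.444 servings → $3.90.
spinach + sweet potato: the both-tight solution has a negative serving — not a feasible corner.
Cheapest feasible corner: $3.90.

$3.90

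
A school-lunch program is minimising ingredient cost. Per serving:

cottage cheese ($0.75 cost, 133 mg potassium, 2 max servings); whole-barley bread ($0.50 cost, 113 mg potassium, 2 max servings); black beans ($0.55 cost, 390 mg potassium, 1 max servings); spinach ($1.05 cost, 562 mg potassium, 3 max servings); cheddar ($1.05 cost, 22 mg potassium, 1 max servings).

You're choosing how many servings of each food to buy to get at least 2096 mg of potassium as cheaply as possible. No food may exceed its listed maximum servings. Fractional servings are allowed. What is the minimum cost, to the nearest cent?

$3.79

Cost per mg of potassium: black beans $0.0014, spinach $0.0019, whole-barley bread $0.0044, cottage cheese $0.0056, cheddar $0.0477.
Take 1 serving of black beans: +390.0 mg potassium for $0.55 (total $0.55, still need 1706.0 mg).
Take 3 servings of spinach: +1686.0 mg potassium for $3.15 (total $3.70, still need 20.0 mg).
Take 0.177 servings of whole-barley bread: +20.0 mg potassium for $0.09 (total $3.79, still need 0.0 mg).
Greedy by cheapest-per-mg is optimal for a single linear constraint, so the minimum cost is $3.79.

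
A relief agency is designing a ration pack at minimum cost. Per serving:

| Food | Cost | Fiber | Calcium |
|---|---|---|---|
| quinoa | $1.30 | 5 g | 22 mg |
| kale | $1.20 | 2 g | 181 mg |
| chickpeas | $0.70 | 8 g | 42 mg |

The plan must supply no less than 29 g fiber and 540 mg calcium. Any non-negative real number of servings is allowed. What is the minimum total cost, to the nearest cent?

$4.87

A basic optimal solution has at most two foods positive. Try each food alone and each pair with both targets met exactly.
quinoa only: max(29/5, 540/22) = 24.55 servings → $31.91.
kale only: max(29/2, 540/181) = 14.5 servings → $17.40.
chickpeas only: max(29/8, 540/42) = 12.86 servings → $9.00.
quinoa + kale with both tight: 4.842 servings and 2.395 servings → $9.17.
quinoa + chickpeas with both targets exact would need a negative amount; discard.
kale + chickpeas with both tight: 2.274 servings and 3.056 servings → $4.87.
So the least-cost plan costs $4.87.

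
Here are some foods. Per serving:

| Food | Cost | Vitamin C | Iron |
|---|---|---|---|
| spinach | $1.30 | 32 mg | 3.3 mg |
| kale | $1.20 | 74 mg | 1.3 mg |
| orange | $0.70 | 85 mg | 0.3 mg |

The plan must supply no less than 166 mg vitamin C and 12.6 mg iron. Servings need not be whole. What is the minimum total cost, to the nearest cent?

Two binding constraints pin down two serving amounts, so the optimal mix uses at most two foods. The candidates are each food alone (scaled to the tighter of vitamin C/iron) and each pair with both constraints tight.
spinach only: max(166/32, 12.6/3.3) = 5.188 servings → $6.74.
kale only: max(166/74, 12.6/1.3) = 9.692 servings → $11.63.
orange only: max(166/85, 12.6/0.3) = 42 servings → $29.40.
spinach + kale with both tight: 3.537 servings and 0.7137 servings → $5.45.
spinach + orange with both tight: 3.77 servings and 0.5338 servings → $5.27.
kale + orange: intersection lies outside the first quadrant.
So the least-cost plan costs $5.27.

$5.27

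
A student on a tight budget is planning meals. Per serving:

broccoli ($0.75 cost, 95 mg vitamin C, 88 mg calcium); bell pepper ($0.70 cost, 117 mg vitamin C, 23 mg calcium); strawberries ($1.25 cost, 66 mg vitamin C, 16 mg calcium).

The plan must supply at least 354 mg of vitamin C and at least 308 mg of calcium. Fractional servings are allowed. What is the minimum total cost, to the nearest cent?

Two binding constraints pin down two serving amounts, so the optimal mix uses at most two foods. The candidates are each food alone (scaled to the tighter of vitamin C/calcium) and each pair with both constraints tight.
broccoli only: max(354/95, 308/88) = 3.726 servings → $2.79.
bell pepper only: max(354/117, 308/23) = 13.39 servings → $9.37.
strawberries only: max(354/66, 308/16) = 19.25 servings → $24.06.
broccoli + bell pepper with both tight: 3.439 servings and 0.2333 servings → $2.74.
broccoli + strawberries with both tight: 3.42 servings and 0.4412 servings → $3.12.
bell pepper + strawberries with both targets exact would need a negative amount; discard.
Cheapest feasible corner: $2.74.

$2.74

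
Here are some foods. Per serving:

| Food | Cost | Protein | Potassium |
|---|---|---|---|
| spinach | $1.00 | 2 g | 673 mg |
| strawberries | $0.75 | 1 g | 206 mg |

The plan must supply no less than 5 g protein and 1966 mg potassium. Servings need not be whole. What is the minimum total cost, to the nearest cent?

$2.92

Minimising a linear cost over {protein ≥ 5, potassium ≥ 1966, servings ≥ 0} — the optimum is at a vertex, using one or two foods.
spinach only: max(5/2, 1966/673) = 2.921 servings → $2.92.
strawberries only: max(5/1, 1966/206) = 9.544 servings → $7.16.
spinach + strawberries: intersection lies outside the first quadrant.
The minimum over all feasible corners is $2.92.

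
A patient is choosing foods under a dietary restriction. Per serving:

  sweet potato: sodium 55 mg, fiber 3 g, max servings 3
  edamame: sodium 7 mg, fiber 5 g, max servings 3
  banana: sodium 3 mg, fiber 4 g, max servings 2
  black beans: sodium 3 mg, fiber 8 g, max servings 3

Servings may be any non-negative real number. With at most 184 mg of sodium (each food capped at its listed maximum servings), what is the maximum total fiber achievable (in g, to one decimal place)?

Fiber per mg sodium: black beans 2.667, banana 1.333, edamame 0.7143, sweet potato 0.05455.
Take 3 servings of black beans: uses 9 mg sodium, +24.0 g fiber (running total 24.0 g).
Take 2 servings of banana: uses 6 mg sodium, +8.0 g fiber (running total 32.0 g).
Take 3 servings of edamame: uses 21 mg sodium, +15.0 g fiber (running total 47.0 g).
Take 2.691 servings of sweet potato: uses 148 mg sodium, +8.1 g fiber (running total 55.1 g).
Greedy by best ratio exhausts the sodium allowance optimally: 55.1 g.

55.1 g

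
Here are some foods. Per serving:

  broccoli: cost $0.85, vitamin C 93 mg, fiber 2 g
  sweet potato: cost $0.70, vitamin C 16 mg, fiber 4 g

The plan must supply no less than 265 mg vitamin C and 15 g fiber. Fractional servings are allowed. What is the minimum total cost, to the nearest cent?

Minimising a linear cost over {vitamin C ≥ 265, fiber ≥ 15, servings ≥ 0} — the optimum is at a vertex, using one or two foods.
broccoli only: max(265/93, 15/2) = 7.5 servings → $6.38.
sweet potato only: max(265/16, 15/4) = 16.56 servings → $11.59.
broccoli + sweet potato with both tight: 2.412 servings and 2.544 servings → $3.83.
The minimum over all feasible corners is $3.83.

$3.83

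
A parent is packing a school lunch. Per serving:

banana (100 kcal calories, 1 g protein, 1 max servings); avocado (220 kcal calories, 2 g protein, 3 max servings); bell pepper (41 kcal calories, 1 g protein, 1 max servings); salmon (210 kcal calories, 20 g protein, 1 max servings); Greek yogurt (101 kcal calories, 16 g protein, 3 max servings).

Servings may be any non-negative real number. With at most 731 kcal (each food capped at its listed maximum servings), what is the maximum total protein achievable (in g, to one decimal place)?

Protein per kcal: Greek yogurt 0.1584, salmon 0.09524, bell pepper 0.02439, banana 0.01, avocado 0.009091.
Take 3 servings of Greek yogurt: uses 303 kcal, +48.0 g protein (running total 48.0 g).
Take 1 serving of salmon: uses 210 kcal, +20.0 g protein (running total 68.0 g).
Take 1 serving of bell pepper: uses 41 kcal, +1.0 g protein (running total 69.0 g).
Take 1 serving of banana: uses 100 kcal, +1.0 g protein (running total 70.0 g).
Take 0.35 servings of avocado: uses 77 kcal, +0.7 g protein (running total 70.7 g).
Greedy by best ratio exhausts the calories allowance optimally: 70.7 g.

70.7 g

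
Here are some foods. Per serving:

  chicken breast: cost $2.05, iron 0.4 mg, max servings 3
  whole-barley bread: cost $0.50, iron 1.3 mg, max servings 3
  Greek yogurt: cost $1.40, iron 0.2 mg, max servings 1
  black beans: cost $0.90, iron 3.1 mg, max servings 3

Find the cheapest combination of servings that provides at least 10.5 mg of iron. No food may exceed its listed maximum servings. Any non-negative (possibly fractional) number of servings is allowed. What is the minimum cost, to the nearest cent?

Cost per mg of iron: black beans $0.2903, whole-barley bread $0.3846, chicken breast $5.1250, Greek yogurt $7.0000.
Take 3 servings of black beans: +9.3 mg iron for $2.70 (total $2.70, still need 1.2 mg).
Take 0.9231 servings of whole-barley bread: +1.2 mg iron for $0.46 (total $3.16, still need 0.0 mg).
Filling from the cheapest source first is optimal under one linear minimum: $3.16.

$3.16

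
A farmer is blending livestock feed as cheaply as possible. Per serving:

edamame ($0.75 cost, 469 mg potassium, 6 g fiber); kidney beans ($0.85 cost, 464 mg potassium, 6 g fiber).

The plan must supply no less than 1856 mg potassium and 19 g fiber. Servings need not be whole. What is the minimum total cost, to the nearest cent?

With two linear requirements the optimum uses one or two foods; enumerate the corners.
edamame only: max(1856/469, 19/6) = 3.957 servings → $2.97.
kidney beans only: max(1856/464, 19/6) = 4 servings → $3.40.
edamame + kidney beans with both targets exact would need a negative amount; discard.
So the least-cost plan costs $2.97.

$2.97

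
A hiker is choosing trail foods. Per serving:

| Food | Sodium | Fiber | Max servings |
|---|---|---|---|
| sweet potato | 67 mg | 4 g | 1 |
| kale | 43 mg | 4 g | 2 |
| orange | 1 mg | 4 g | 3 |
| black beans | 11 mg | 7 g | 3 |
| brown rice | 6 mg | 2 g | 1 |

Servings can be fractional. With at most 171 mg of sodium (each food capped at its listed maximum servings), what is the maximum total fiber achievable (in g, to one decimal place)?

45.6 g

Fiber per mg sodium: orange 4, black beans 0.6364, brown rice 0.3333, kale 0.09302, sweet potato 0.0597.
Take 3 servings of orange: uses 3 mg sodium, +12.0 g fiber (running total 12.0 g).
Take 3 servings of black beans: uses 33 mg sodium, +21.0 g fiber (running total 33.0 g).
Take 1 serving of brown rice: uses 6 mg sodium, +2.0 g fiber (running total 35.0 g).
Take 2 servings of kale: uses 86 mg sodium, +8.0 g fiber (running total 43.0 g).
Take 0.6418 servings of sweet potato: uses 43 mg sodium, +2.6 g fiber (running total 45.6 g).
Filling greedily by fiber-per-mg sodium is optimal for one linear limit, giving 45.6 g.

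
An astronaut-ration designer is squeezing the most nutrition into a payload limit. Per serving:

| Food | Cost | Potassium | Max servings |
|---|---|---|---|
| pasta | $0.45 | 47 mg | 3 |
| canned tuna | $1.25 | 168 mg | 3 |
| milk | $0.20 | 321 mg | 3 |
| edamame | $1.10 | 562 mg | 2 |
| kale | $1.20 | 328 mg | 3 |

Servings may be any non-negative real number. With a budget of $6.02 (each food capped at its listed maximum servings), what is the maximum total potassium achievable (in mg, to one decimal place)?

2967.1 mg

Potassium per dollar: milk 1605, edamame 510.9, kale 273.3, canned tuna 134.4, pasta 104.4.
Take 3 servings of milk: spends $0.60, +963.0 mg potassium (running total 963.0 mg).
Take 2 servings of edamame: spends $2.20, +1124.0 mg potassium (running total 2087.0 mg).
Take 2.683 servings of kale: spends $3.22, +880.1 mg potassium (running total 2967.1 mg).
Greedy by best ratio exhausts the cost allowance optimally: 2967.1 mg.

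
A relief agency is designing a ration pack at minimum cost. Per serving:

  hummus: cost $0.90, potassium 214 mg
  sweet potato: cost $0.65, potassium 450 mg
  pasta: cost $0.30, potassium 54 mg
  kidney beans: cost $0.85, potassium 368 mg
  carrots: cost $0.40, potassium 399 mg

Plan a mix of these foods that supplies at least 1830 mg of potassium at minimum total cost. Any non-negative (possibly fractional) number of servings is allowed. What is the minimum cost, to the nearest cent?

$1.83

Cost per mg of potassium: carrots $0.0010, sweet potato $0.0014, kidney beans $0.0023, hummus $0.0042, pasta $0.0056.
With no serving limits, use only carrots: 1830 mg / 399 mg = 4.586 servings × $0.40 = $1.83.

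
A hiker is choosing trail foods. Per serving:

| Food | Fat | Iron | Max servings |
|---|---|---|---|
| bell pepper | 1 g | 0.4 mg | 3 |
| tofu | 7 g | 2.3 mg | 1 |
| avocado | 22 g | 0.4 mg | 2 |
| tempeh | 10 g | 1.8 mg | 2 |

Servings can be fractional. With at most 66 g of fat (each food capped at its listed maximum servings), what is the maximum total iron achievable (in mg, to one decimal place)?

7.8 mg

Iron per g fat: bell pepper 0.4, tofu 0.3286, tempeh 0.18, avocado 0.01818.
Take 3 servings of bell pepper: uses 3 g fat, +1.2 mg iron (running total 1.2 mg).
Take 1 serving of tofu: uses 7 g fat, +2.3 mg iron (running total 3.5 mg).
Take 2 servings of tempeh: uses 20 g fat, +3.6 mg iron (running total 7.1 mg).
Take 1.636 servings of avocado: uses 36 g fat, +0.7 mg iron (running total 7.8 mg).
Filling greedily by iron-per-g fat is optimal for one linear limit, giving 7.8 mg.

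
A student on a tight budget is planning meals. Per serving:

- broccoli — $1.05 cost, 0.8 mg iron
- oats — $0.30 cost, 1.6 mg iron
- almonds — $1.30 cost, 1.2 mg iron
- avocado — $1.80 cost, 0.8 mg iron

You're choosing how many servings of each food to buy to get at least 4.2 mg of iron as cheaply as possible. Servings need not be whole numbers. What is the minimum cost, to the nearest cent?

Cost per mg of iron: oats $0.1875, almonds $1.0833, broccoli $1.3125, avocado $2.2500.
With no serving limits, use only oats: 4.2 mg / 1.6 mg = 2.625 servings × $0.30 = $0.79.

$0.79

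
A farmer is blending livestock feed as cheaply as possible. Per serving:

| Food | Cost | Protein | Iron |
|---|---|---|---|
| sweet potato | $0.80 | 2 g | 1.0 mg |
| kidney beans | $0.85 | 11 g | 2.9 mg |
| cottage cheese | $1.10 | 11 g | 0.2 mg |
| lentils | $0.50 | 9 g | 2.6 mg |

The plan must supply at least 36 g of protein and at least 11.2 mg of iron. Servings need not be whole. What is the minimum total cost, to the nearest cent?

Compare the cost at each extreme point of the feasible region.
sweet potato only: max(36/2, 11.2/1.0) = 18 servings → $14.40.
kidney beans only: max(36/11, 11.2/2.9) = 3.862 servings → $3.28.
cottage cheese only: max(36/11, 11.2/0.2) = 56 servings → $61.60.
lentils only: max(36/9, 11.2/2.6) = 4.308 servings → $2.15.
sweet potato + kidney beans with both tight: 3.615 servings and 2.615 servings → $5.12.
sweet potato + cottage cheese with both tight: 10.94 servings and 1.283 servings → $10.17.
sweet potato + lentils with both tight: 1.895 servings and 3.579 servings → $3.31.
kidney beans + cottage cheese: intersection lies outside the first quadrant.
kidney beans + lentils with both targets exact would need a negative amount; discard.
cottage cheese + lentils with both targets exact would need a negative amount; discard.
So the least-cost plan costs $2.15.

$2.15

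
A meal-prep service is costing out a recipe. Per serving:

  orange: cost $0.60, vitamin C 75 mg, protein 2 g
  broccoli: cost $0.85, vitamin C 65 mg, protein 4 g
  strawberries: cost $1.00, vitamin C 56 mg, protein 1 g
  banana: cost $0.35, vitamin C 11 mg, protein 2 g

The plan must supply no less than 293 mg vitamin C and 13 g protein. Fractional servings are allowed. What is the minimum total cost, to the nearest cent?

$3.10

An LP optimum is at a vertex; with two nutrient constraints at most two foods are used. Check each candidate.
orange only: max(293/75, 13/2) = 6.5 servings → $3.90.
broccoli only: max(293/65, 13/4) = 4.508 servings → $3.83.
strawberries only: max(293/56, 13/1) = 13 servings → $13.00.
banana only: max(293/11, 13/2) = 26.64 servings → $9.32.
orange + broccoli with both tight: 1.924 servings and 2.288 servings → $3.10.
orange + strawberries with both targets exact would need a negative amount; discard.
orange + banana with both tight: 3.461 servings and 3.039 servings → $3.14.
broccoli + strawberries with both tight: 2.736 servings and 2.057 servings → $4.38.
broccoli + banana: intersection lies outside the first quadrant.
strawberries + banana with both tight: 4.386 servings and 4.307 servings → $5.89.
The minimum over all feasible corners is $3.10.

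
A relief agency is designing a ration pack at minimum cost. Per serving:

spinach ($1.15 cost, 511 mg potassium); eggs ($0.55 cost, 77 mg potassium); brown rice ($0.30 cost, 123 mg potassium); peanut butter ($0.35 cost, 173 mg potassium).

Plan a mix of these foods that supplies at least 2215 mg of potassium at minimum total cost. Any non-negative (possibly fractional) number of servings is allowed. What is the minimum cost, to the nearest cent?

Cost per mg of potassium: peanut butter $0.0020, spinach $0.0023, brown rice $0.0024, eggs $0.0071.
With no serving limits, use only peanut butter: 2215 mg / 173 mg = 12.8 servings × $0.35 = $4.48.

$4.48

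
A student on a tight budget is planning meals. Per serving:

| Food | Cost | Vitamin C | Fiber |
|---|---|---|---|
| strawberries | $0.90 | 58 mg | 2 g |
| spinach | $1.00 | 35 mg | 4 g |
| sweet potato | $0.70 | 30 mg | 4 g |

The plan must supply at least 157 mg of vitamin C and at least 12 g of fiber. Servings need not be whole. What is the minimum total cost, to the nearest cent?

$2.96

An LP optimum is at a vertex; with two nutrient constraints at most two foods are used. Check each candidate.
strawberries only: max(157/58, 12/2) = 6 servings → $5.40.
spinach only: max(157/35, 12/4) = 4.486 servings → $4.49.
sweet potato only: max(157/30, 12/4) = 5.233 servings → $3.66.
strawberries + spinach with both tight: 1.284 servings and 2.358 servings → $3.51.
strawberries + sweet potato with both tight: 1.558 servings and 2.221 servings → $2.96.
spinach + sweet potato: intersection lies outside the first quadrant.
So the least-cost plan costs $2.96.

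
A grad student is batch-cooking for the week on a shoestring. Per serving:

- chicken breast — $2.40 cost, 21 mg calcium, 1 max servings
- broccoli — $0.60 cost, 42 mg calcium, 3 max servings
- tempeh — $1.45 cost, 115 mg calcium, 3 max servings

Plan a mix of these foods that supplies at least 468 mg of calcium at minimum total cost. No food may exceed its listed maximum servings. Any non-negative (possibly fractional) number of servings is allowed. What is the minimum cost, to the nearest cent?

Cost per mg of calcium: tempeh $0.0126, broccoli $0.0143, chicken breast $0.1143.
Take 3 servings of tempeh: +345.0 mg calcium for $4.35 (total $4.35, still need 123.0 mg).
Take 2.929 servings of broccoli: +123.0 mg calcium for $1.76 (total $6.11, still need 0.0 mg).
Filling from the cheapest source first is optimal under one linear minimum: $6.11.

$6.11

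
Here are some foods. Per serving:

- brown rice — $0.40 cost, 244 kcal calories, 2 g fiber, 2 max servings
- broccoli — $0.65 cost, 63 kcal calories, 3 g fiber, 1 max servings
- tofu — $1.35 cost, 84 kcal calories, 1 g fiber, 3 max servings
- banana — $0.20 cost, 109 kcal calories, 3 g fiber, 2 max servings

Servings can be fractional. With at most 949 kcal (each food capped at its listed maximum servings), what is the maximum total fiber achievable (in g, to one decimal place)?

15.4 g

Fiber per kcal: broccoli 0.04762, banana 0.02752, tofu 0.0119, brown rice 0.008197.
Take 1 serving of broccoli: uses 63 kcal, +3.0 g fiber (running total 3.0 g).
Take 2 servings of banana: uses 218 kcal, +6.0 g fiber (running total 9.0 g).
Take 3 servings of tofu: uses 252 kcal, +3.0 g fiber (running total 12.0 g).
Take 1.705 servings of brown rice: uses 416 kcal, +3.4 g fiber (running total 15.4 g).
Filling greedily by fiber-per-kcal is optimal for one linear limit, giving 15.4 g.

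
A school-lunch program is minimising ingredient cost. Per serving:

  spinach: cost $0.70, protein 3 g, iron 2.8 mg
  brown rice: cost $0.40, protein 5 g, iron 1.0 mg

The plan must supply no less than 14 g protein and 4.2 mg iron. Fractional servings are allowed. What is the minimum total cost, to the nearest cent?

$1.41

An LP optimum is at a vertex; with two nutrient constraints at most two foods are used. Check each candidate.
spinach only: max(14/3, 4.2/2.8) = 4.667 servings → $3.27.
brown rice only: max(14/5, 4.2/1.0) = 4.2 servings → $1.68.
spinach + brown rice with both tight: 0.6364 servings and 2.418 servings → $1.41.
Cheapest feasible corner: $1.41.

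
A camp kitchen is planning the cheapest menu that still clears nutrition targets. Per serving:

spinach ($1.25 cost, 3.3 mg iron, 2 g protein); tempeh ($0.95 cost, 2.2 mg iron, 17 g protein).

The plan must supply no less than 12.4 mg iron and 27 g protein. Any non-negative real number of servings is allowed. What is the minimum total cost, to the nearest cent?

$4.84

A basic optimal solution has at most two foods positive. Try each food alone and each pair with both targets met exactly.
spinach only: max(12.4/3.3, 27/2) = 13.5 servings → $16.88.
tempeh only: max(12.4/2.2, 27/17) = 5.636 servings → $5.35.
spinach + tempeh with both tight: 2.928 servings and 1.244 servings → $4.84.
Cheapest feasible corner: $4.84.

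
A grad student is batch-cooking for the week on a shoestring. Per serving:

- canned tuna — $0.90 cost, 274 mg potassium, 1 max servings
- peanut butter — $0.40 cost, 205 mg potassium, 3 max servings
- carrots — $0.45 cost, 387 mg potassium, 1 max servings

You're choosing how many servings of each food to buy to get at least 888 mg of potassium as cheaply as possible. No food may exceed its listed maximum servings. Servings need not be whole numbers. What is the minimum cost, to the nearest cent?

$1.43

Cost per mg of potassium: carrots $0.0012, peanut butter $0.0020, canned tuna $0.0033.
Take 1 serving of carrots: +387.0 mg potassium for $0.45 (total $0.45, still need 501.0 mg).
Take 2.444 servings of peanut butter: +501.0 mg potassium for $0.98 (total $1.43, still need 0.0 mg).
Greedy by cheapest-per-mg is optimal for a single linear constraint, so the minimum cost is $1.43.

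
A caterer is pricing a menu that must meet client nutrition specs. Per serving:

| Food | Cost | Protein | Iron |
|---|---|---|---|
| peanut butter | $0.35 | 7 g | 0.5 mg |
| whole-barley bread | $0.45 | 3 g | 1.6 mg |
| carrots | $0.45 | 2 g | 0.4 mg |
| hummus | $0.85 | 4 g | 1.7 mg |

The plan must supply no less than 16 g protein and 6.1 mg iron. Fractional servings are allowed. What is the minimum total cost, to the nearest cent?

$1.87

Minimising a linear cost over {protein ≥ 16, iron ≥ 6.1, servings ≥ 0} — the optimum is at a vertex, using one or two foods.
peanut butter only: max(16/7, 6.1/0.5) = 12.2 servings → $4.27.
whole-barley bread only: max(16/3, 6.1/1.6) = 5.333 servings → $2.40.
carrots only: max(16/2, 6.1/0.4) = 15.25 servings → $6.86.
hummus only: max(16/4, 6.1/1.7) = 4 servings → $3.40.
peanut butter + whole-barley bread with both tight: 0.7526 servings and 3.577 servings → $1.87.
peanut butter + carrots: the both-tight solution has a negative serving — not a feasible corner.
peanut butter + hummus with both tight: 0.2828 servings and 3.505 servings → $3.08.
whole-barley bread + carrots with both tight: 2.9 servings and 3.65 servings → $2.95.
whole-barley bread + hummus: the both-tight solution has a negative serving — not a feasible corner.
carrots + hummus with both tight: 1.556 servings and 3.222 servings → $3.44.
So the least-cost plan costs $1.87.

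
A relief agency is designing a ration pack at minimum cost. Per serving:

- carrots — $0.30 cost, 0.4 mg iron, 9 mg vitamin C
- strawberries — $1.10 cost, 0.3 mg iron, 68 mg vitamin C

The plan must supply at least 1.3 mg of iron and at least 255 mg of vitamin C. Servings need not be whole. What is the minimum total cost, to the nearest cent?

At the optimum either one food covers both requirements or two foods hit both targets exactly; no other combination can be cheaper.
carrots only: max(1.3/0.4, 255/9) = 28.33 servings → $8.50.
strawberries only: max(1.3/0.3, 255/68) = 4.333 servings → $4.77.
carrots + strawberries with both tight: 0.4857 servings and 3.686 servings → $4.20.
So the least-cost plan costs $4.20.

$4.20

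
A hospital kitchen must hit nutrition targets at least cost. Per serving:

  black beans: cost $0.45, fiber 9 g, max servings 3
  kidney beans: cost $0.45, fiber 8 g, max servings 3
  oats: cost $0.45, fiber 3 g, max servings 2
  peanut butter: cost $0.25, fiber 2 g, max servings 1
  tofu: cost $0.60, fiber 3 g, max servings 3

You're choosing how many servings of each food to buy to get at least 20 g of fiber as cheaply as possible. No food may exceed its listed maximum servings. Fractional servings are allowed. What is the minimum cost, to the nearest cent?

$1.00

Cost per g of fiber: black beans $0.0500, kidney beans $0.0563, peanut butter $0.1250, oats $0.1500, tofu $0.2000.
Take 2.222 servings of black beans: +20.0 g fiber for $1.00 (total $1.00, still need 0.0 g).
Filling from the cheapest source first is optimal under one linear minimum: $1.00.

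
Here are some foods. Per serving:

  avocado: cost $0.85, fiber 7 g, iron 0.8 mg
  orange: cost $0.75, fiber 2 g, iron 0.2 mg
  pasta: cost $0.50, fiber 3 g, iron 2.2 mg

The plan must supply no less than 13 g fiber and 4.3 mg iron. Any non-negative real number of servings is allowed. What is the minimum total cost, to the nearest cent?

Check every corner: each single food scaled to meet both minima, and each pair solved so both constraints bind.
avocado only: max(13/7, 4.3/0.8) = 5.375 servings → $4.57.
orange only: max(13/2, 4.3/0.2) = 21.5 servings → $16.12.
pasta only: max(13/3, 4.3/2.2) = 4.333 servings → $2.17.
avocado + orange: intersection lies outside the first quadrant.
avocado + pasta with both tight: 1.208 servings and 1.515 servings → $1.78.
orange + pasta with both tight: 4.132 servings and 1.579 servings → $3.89.
So the least-cost plan costs $1.78.

$1.78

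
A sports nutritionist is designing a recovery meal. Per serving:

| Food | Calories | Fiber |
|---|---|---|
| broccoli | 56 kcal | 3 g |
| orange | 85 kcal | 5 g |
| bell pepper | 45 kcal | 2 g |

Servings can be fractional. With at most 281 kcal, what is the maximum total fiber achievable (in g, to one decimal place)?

Fiber per kcal: orange 0.05882, broccoli 0.05357, bell pepper 0.04444.
With no serving limits, spend the whole calories allowance on orange: 281 kcal / 85 kcal × 5 g = 16.5 g.

16.5 g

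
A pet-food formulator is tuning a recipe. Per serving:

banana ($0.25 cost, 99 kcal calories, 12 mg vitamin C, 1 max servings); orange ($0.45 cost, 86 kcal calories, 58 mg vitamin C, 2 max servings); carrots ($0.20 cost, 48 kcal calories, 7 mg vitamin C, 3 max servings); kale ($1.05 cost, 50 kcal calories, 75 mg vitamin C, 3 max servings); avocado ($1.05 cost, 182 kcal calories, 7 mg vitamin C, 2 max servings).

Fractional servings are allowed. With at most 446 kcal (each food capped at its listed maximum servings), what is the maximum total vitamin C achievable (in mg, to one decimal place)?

Vitamin C per kcal: kale 1.5, orange 0.6744, carrots 0.1458, banana 0.1212, avocado 0.03846.
Take 3 servings of kale: uses 150 kcal, +225.0 mg vitamin C (running total 225.0 mg).
Take 2 servings of orange: uses 172 kcal, +116.0 mg vitamin C (running total 341.0 mg).
Take 2.583 servings of carrots: uses 124 kcal, +18.1 mg vitamin C (running total 359.1 mg).
Greedy by best ratio exhausts the calories allowance optimally: 359.1 mg.

359.1 mg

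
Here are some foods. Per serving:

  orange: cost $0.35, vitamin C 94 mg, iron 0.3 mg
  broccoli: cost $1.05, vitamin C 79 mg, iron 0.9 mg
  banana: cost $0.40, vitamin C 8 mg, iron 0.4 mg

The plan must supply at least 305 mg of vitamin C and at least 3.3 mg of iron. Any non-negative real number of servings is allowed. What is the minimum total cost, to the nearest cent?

This is a tiny linear program; its minimum lies at a vertex of the feasible set. List the vertices and price them.
orange only: max(305/94, 3.3/0.3) = 11 servings → $3.85.
broccoli only: max(305/79, 3.3/0.9) = 3.861 servings → $4.05.
banana only: max(305/8, 3.3/0.4) = 38.12 servings → $15.25.
orange + broccoli with both tight: 0.2266 servings and 3.591 servings → $3.85.
orange + banana with both tight: 2.716 servings and 6.213 servings → $3.44.
broccoli + banana: the both-tight solution has a negative serving — not a feasible corner.
Cheapest feasible corner: $3.44.

$3.44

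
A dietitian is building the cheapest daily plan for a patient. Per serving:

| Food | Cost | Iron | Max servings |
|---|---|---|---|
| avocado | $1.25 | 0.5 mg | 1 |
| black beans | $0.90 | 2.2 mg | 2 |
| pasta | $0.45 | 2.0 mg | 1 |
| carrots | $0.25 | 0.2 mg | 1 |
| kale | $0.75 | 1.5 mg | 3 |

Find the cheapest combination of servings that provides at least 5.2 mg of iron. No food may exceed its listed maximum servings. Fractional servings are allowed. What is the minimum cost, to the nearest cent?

Cost per mg of iron: pasta $0.2250, black beans $0.4091, kale $0.5000, carrots $1.2500, avocado $2.5000.
Take 1 serving of pasta: +2.0 mg iron for $0.45 (total $0.45, still need 3.2 mg).
Take 1.455 servings of black beans: +3.2 mg iron for $1.31 (total $1.76, still need 0.0 mg).
Greedy by cheapest-per-mg is optimal for a single linear constraint, so the minimum cost is $1.76.

$1.76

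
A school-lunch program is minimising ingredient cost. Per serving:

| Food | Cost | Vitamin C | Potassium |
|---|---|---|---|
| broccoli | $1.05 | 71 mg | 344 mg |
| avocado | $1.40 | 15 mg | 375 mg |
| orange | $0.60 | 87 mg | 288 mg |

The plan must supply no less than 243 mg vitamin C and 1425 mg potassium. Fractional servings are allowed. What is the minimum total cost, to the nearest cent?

$2.97

broccoli only: max(243/71, 1425/344) = 4.142 servings → $4.35.
avocado only: max(243/15, 1425/375) = 16.2 servings → $22.68.
orange only: max(243/87, 1425/288) = 4.948 servings → $2.97.
broccoli + avocado with both tight: 3.249 servings and 0.8191 servings → $4.56.
broccoli + orange: the both-tight solution has a negative serving — not a feasible corner.
avocado + orange with both tight: 1.907 servings and 2.464 servings → $4.15.
The minimum over all feasible corners is $2.97.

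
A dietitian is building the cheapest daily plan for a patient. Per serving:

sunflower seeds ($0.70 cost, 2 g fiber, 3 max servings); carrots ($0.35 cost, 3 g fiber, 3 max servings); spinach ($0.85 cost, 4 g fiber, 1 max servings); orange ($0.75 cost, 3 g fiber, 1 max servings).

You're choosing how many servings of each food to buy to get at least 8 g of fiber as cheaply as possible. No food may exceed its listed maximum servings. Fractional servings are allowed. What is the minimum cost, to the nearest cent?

$0.93

Cost per g of fiber: carrots $0.1167, spinach $0.2125, orange $0.2500, sunflower seeds $0.3500.
Take 2.667 servings of carrots: +8.0 g fiber for $0.93 (total $0.93, still need 0.0 g).
Filling from the cheapest source first is optimal under one linear minimum: $0.93.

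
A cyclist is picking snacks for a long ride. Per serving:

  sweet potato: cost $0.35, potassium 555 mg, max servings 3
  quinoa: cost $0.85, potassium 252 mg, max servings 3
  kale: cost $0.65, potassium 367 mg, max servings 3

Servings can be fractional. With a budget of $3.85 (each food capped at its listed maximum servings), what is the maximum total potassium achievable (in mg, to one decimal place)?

Potassium per dollar: sweet potato 1586, kale 564.6, quinoa 296.5.
Take 3 servings of sweet potato: spends $1.05, +1665.0 mg potassium (running total 1665.0 mg).
Take 3 servings of kale: spends $1.95, +1101.0 mg potassium (running total 2766.0 mg).
Take 1 serving of quinoa: spends $0.85, +252.0 mg potassium (running total 3018.0 mg).
Filling greedily by potassium-per-dollar is optimal for one linear limit, giving 3018.0 mg.

3018.0 mg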